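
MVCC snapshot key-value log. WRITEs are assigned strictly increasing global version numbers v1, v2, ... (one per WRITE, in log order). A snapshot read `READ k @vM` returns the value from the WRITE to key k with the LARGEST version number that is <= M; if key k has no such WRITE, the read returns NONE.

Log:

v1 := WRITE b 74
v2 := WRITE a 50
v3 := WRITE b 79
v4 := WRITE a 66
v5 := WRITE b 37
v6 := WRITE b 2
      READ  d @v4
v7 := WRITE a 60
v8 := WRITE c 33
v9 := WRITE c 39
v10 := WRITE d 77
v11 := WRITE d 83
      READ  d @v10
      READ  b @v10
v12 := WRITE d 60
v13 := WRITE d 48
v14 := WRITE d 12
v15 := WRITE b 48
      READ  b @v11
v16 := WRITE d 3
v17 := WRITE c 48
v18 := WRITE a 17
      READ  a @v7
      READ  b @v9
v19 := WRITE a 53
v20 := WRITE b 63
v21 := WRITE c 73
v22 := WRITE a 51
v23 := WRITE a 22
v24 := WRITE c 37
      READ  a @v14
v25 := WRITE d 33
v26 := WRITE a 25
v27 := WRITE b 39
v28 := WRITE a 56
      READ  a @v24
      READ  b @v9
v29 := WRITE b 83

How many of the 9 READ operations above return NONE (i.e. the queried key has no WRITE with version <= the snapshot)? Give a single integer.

v1: WRITE b=74  (b history now [(1, 74)])
v2: WRITE a=50  (a history now [(2, 50)])
v3: WRITE b=79  (b history now [(1, 74), (3, 79)])
v4: WRITE a=66  (a history now [(2, 50), (4, 66)])
v5: WRITE b=37  (b history now [(1, 74), (3, 79), (5, 37)])
v6: WRITE b=2  (b history now [(1, 74), (3, 79), (5, 37), (6, 2)])
READ d @v4: history=[] -> no version <= 4 -> NONE
v7: WRITE a=60  (a history now [(2, 50), (4, 66), (7, 60)])
v8: WRITE c=33  (c history now [(8, 33)])
v9: WRITE c=39  (c history now [(8, 33), (9, 39)])
v10: WRITE d=77  (d history now [(10, 77)])
v11: WRITE d=83  (d history now [(10, 77), (11, 83)])
READ d @v10: history=[(10, 77), (11, 83)] -> pick v10 -> 77
READ b @v10: history=[(1, 74), (3, 79), (5, 37), (6, 2)] -> pick v6 -> 2
v12: WRITE d=60  (d history now [(10, 77), (11, 83), (12, 60)])
v13: WRITE d=48  (d history now [(10, 77), (11, 83), (12, 60), (13, 48)])
v14: WRITE d=12  (d history now [(10, 77), (11, 83), (12, 60), (13, 48), (14, 12)])
v15: WRITE b=48  (b history now [(1, 74), (3, 79), (5, 37), (6, 2), (15, 48)])
READ b @v11: history=[(1, 74), (3, 79), (5, 37), (6, 2), (15, 48)] -> pick v6 -> 2
v16: WRITE d=3  (d history now [(10, 77), (11, 83), (12, 60), (13, 48), (14, 12), (16, 3)])
v17: WRITE c=48  (c history now [(8, 33), (9, 39), (17, 48)])
v18: WRITE a=17  (a history now [(2, 50), (4, 66), (7, 60), (18, 17)])
READ a @v7: history=[(2, 50), (4, 66), (7, 60), (18, 17)] -> pick v7 -> 60
READ b @v9: history=[(1, 74), (3, 79), (5, 37), (6, 2), (15, 48)] -> pick v6 -> 2
v19: WRITE a=53  (a history now [(2, 50), (4, 66), (7, 60), (18, 17), (19, 53)])
v20: WRITE b=63  (b history now [(1, 74), (3, 79), (5, 37), (6, 2), (15, 48), (20, 63)])
v21: WRITE c=73  (c history now [(8, 33), (9, 39), (17, 48), (21, 73)])
v22: WRITE a=51  (a history now [(2, 50), (4, 66), (7, 60), (18, 17), (19, 53), (22, 51)])
v23: WRITE a=22  (a history now [(2, 50), (4, 66), (7, 60), (18, 17), (19, 53), (22, 51), (23, 22)])
v24: WRITE c=37  (c history now [(8, 33), (9, 39), (17, 48), (21, 73), (24, 37)])
READ a @v14: history=[(2, 50), (4, 66), (7, 60), (18, 17), (19, 53), (22, 51), (23, 22)] -> pick v7 -> 60
v25: WRITE d=33  (d history now [(10, 77), (11, 83), (12, 60), (13, 48), (14, 12), (16, 3), (25, 33)])
v26: WRITE a=25  (a history now [(2, 50), (4, 66), (7, 60), (18, 17), (19, 53), (22, 51), (23, 22), (26, 25)])
v27: WRITE b=39  (b history now [(1, 74), (3, 79), (5, 37), (6, 2), (15, 48), (20, 63), (27, 39)])
v28: WRITE a=56  (a history now [(2, 50), (4, 66), (7, 60), (18, 17), (19, 53), (22, 51), (23, 22), (26, 25), (28, 56)])
READ a @v24: history=[(2, 50), (4, 66), (7, 60), (18, 17), (19, 53), (22, 51), (23, 22), (26, 25), (28, 56)] -> pick v23 -> 22
READ b @v9: history=[(1, 74), (3, 79), (5, 37), (6, 2), (15, 48), (20, 63), (27, 39)] -> pick v6 -> 2
v29: WRITE b=83  (b history now [(1, 74), (3, 79), (5, 37), (6, 2), (15, 48), (20, 63), (27, 39), (29, 83)])
Read results in order: ['NONE', '77', '2', '2', '60', '2', '60', '22', '2']
NONE count = 1

Answer: 1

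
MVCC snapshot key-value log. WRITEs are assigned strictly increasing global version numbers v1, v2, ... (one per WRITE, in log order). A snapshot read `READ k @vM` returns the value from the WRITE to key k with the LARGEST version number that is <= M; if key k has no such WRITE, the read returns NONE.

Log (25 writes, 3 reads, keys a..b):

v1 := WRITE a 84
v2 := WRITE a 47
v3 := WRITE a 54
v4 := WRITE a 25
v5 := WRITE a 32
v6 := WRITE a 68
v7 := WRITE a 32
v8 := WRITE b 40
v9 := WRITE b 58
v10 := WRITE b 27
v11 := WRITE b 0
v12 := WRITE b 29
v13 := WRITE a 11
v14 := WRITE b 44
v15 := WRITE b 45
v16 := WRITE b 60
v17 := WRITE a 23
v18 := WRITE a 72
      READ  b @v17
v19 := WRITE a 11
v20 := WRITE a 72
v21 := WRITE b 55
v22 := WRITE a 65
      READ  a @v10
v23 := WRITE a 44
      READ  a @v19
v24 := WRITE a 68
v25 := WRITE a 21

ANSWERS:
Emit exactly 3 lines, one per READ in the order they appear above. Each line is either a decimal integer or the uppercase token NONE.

v1: WRITE a=84  (a history now [(1, 84)])
v2: WRITE a=47  (a history now [(1, 84), (2, 47)])
v3: WRITE a=54  (a history now [(1, 84), (2, 47), (3, 54)])
v4: WRITE a=25  (a history now [(1, 84), (2, 47), (3, 54), (4, 25)])
v5: WRITE a=32  (a history now [(1, 84), (2, 47), (3, 54), (4, 25), (5, 32)])
v6: WRITE a=68  (a history now [(1, 84), (2, 47), (3, 54), (4, 25), (5, 32), (6, 68)])
v7: WRITE a=32  (a history now [(1, 84), (2, 47), (3, 54), (4, 25), (5, 32), (6, 68), (7, 32)])
v8: WRITE b=40  (b history now [(8, 40)])
v9: WRITE b=58  (b history now [(8, 40), (9, 58)])
v10: WRITE b=27  (b history now [(8, 40), (9, 58), (10, 27)])
v11: WRITE b=0  (b history now [(8, 40), (9, 58), (10, 27), (11, 0)])
v12: WRITE b=29  (b history now [(8, 40), (9, 58), (10, 27), (11, 0), (12, 29)])
v13: WRITE a=11  (a history now [(1, 84), (2, 47), (3, 54), (4, 25), (5, 32), (6, 68), (7, 32), (13, 11)])
v14: WRITE b=44  (b history now [(8, 40), (9, 58), (10, 27), (11, 0), (12, 29), (14, 44)])
v15: WRITE b=45  (b history now [(8, 40), (9, 58), (10, 27), (11, 0), (12, 29), (14, 44), (15, 45)])
v16: WRITE b=60  (b history now [(8, 40), (9, 58), (10, 27), (11, 0), (12, 29), (14, 44), (15, 45), (16, 60)])
v17: WRITE a=23  (a history now [(1, 84), (2, 47), (3, 54), (4, 25), (5, 32), (6, 68), (7, 32), (13, 11), (17, 23)])
v18: WRITE a=72  (a history now [(1, 84), (2, 47), (3, 54), (4, 25), (5, 32), (6, 68), (7, 32), (13, 11), (17, 23), (18, 72)])
READ b @v17: history=[(8, 40), (9, 58), (10, 27), (11, 0), (12, 29), (14, 44), (15, 45), (16, 60)] -> pick v16 -> 60
v19: WRITE a=11  (a history now [(1, 84), (2, 47), (3, 54), (4, 25), (5, 32), (6, 68), (7, 32), (13, 11), (17, 23), (18, 72), (19, 11)])
v20: WRITE a=72  (a history now [(1, 84), (2, 47), (3, 54), (4, 25), (5, 32), (6, 68), (7, 32), (13, 11), (17, 23), (18, 72), (19, 11), (20, 72)])
v21: WRITE b=55  (b history now [(8, 40), (9, 58), (10, 27), (11, 0), (12, 29), (14, 44), (15, 45), (16, 60), (21, 55)])
v22: WRITE a=65  (a history now [(1, 84), (2, 47), (3, 54), (4, 25), (5, 32), (6, 68), (7, 32), (13, 11), (17, 23), (18, 72), (19, 11), (20, 72), (22, 65)])
READ a @v10: history=[(1, 84), (2, 47), (3, 54), (4, 25), (5, 32), (6, 68), (7, 32), (13, 11), (17, 23), (18, 72), (19, 11), (20, 72), (22, 65)] -> pick v7 -> 32
v23: WRITE a=44  (a history now [(1, 84), (2, 47), (3, 54), (4, 25), (5, 32), (6, 68), (7, 32), (13, 11), (17, 23), (18, 72), (19, 11), (20, 72), (22, 65), (23, 44)])
READ a @v19: history=[(1, 84), (2, 47), (3, 54), (4, 25), (5, 32), (6, 68), (7, 32), (13, 11), (17, 23), (18, 72), (19, 11), (20, 72), (22, 65), (23, 44)] -> pick v19 -> 11
v24: WRITE a=68  (a history now [(1, 84), (2, 47), (3, 54), (4, 25), (5, 32), (6, 68), (7, 32), (13, 11), (17, 23), (18, 72), (19, 11), (20, 72), (22, 65), (23, 44), (24, 68)])
v25: WRITE a=21  (a history now [(1, 84), (2, 47), (3, 54), (4, 25), (5, 32), (6, 68), (7, 32), (13, 11), (17, 23), (18, 72), (19, 11), (20, 72), (22, 65), (23, 44), (24, 68), (25, 21)])

Answer: 60
32
11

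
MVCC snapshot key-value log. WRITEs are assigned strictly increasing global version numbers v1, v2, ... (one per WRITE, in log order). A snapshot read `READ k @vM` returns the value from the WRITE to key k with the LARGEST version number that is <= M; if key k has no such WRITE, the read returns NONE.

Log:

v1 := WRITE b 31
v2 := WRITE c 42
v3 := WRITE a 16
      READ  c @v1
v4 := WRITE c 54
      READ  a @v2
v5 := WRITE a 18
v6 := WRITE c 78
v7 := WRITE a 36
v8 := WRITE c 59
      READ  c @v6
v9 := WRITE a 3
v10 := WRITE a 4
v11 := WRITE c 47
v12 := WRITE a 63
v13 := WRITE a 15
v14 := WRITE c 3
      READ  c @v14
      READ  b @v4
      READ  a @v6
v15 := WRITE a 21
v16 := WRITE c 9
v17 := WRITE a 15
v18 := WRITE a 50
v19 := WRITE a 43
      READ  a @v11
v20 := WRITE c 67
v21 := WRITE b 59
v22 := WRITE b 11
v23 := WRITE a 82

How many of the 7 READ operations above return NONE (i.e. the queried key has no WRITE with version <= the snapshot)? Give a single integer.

Answer: 2

Derivation:
v1: WRITE b=31  (b history now [(1, 31)])
v2: WRITE c=42  (c history now [(2, 42)])
v3: WRITE a=16  (a history now [(3, 16)])
READ c @v1: history=[(2, 42)] -> no version <= 1 -> NONE
v4: WRITE c=54  (c history now [(2, 42), (4, 54)])
READ a @v2: history=[(3, 16)] -> no version <= 2 -> NONE
v5: WRITE a=18  (a history now [(3, 16), (5, 18)])
v6: WRITE c=78  (c history now [(2, 42), (4, 54), (6, 78)])
v7: WRITE a=36  (a history now [(3, 16), (5, 18), (7, 36)])
v8: WRITE c=59  (c history now [(2, 42), (4, 54), (6, 78), (8, 59)])
READ c @v6: history=[(2, 42), (4, 54), (6, 78), (8, 59)] -> pick v6 -> 78
v9: WRITE a=3  (a history now [(3, 16), (5, 18), (7, 36), (9, 3)])
v10: WRITE a=4  (a history now [(3, 16), (5, 18), (7, 36), (9, 3), (10, 4)])
v11: WRITE c=47  (c history now [(2, 42), (4, 54), (6, 78), (8, 59), (11, 47)])
v12: WRITE a=63  (a history now [(3, 16), (5, 18), (7, 36), (9, 3), (10, 4), (12, 63)])
v13: WRITE a=15  (a history now [(3, 16), (5, 18), (7, 36), (9, 3), (10, 4), (12, 63), (13, 15)])
v14: WRITE c=3  (c history now [(2, 42), (4, 54), (6, 78), (8, 59), (11, 47), (14, 3)])
READ c @v14: history=[(2, 42), (4, 54), (6, 78), (8, 59), (11, 47), (14, 3)] -> pick v14 -> 3
READ b @v4: history=[(1, 31)] -> pick v1 -> 31
READ a @v6: history=[(3, 16), (5, 18), (7, 36), (9, 3), (10, 4), (12, 63), (13, 15)] -> pick v5 -> 18
v15: WRITE a=21  (a history now [(3, 16), (5, 18), (7, 36), (9, 3), (10, 4), (12, 63), (13, 15), (15, 21)])
v16: WRITE c=9  (c history now [(2, 42), (4, 54), (6, 78), (8, 59), (11, 47), (14, 3), (16, 9)])
v17: WRITE a=15  (a history now [(3, 16), (5, 18), (7, 36), (9, 3), (10, 4), (12, 63), (13, 15), (15, 21), (17, 15)])
v18: WRITE a=50  (a history now [(3, 16), (5, 18), (7, 36), (9, 3), (10, 4), (12, 63), (13, 15), (15, 21), (17, 15), (18, 50)])
v19: WRITE a=43  (a history now [(3, 16), (5, 18), (7, 36), (9, 3), (10, 4), (12, 63), (13, 15), (15, 21), (17, 15), (18, 50), (19, 43)])
READ a @v11: history=[(3, 16), (5, 18), (7, 36), (9, 3), (10, 4), (12, 63), (13, 15), (15, 21), (17, 15), (18, 50), (19, 43)] -> pick v10 -> 4
v20: WRITE c=67  (c history now [(2, 42), (4, 54), (6, 78), (8, 59), (11, 47), (14, 3), (16, 9), (20, 67)])
v21: WRITE b=59  (b history now [(1, 31), (21, 59)])
v22: WRITE b=11  (b history now [(1, 31), (21, 59), (22, 11)])
v23: WRITE a=82  (a history now [(3, 16), (5, 18), (7, 36), (9, 3), (10, 4), (12, 63), (13, 15), (15, 21), (17, 15), (18, 50), (19, 43), (23, 82)])
Read results in order: ['NONE', 'NONE', '78', '3', '31', '18', '4']
NONE count = 2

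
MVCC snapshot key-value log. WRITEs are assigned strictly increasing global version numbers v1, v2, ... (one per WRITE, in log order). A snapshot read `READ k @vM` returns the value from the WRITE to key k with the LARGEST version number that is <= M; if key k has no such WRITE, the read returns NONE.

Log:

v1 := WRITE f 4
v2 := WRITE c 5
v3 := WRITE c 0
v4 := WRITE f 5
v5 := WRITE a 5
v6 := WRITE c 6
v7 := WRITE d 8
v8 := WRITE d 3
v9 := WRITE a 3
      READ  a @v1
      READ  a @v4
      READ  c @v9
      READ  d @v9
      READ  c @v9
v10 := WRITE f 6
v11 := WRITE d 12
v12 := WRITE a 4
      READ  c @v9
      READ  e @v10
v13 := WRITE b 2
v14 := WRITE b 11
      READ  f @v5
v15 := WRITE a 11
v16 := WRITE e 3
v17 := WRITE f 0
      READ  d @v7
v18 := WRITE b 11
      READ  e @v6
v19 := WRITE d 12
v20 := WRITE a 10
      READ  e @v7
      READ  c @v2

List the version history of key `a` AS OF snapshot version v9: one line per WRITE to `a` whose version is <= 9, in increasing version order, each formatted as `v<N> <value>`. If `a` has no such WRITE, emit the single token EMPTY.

Answer: v5 5
v9 3

Derivation:
Scan writes for key=a with version <= 9:
  v1 WRITE f 4 -> skip
  v2 WRITE c 5 -> skip
  v3 WRITE c 0 -> skip
  v4 WRITE f 5 -> skip
  v5 WRITE a 5 -> keep
  v6 WRITE c 6 -> skip
  v7 WRITE d 8 -> skip
  v8 WRITE d 3 -> skip
  v9 WRITE a 3 -> keep
  v10 WRITE f 6 -> skip
  v11 WRITE d 12 -> skip
  v12 WRITE a 4 -> drop (> snap)
  v13 WRITE b 2 -> skip
  v14 WRITE b 11 -> skip
  v15 WRITE a 11 -> drop (> snap)
  v16 WRITE e 3 -> skip
  v17 WRITE f 0 -> skip
  v18 WRITE b 11 -> skip
  v19 WRITE d 12 -> skip
  v20 WRITE a 10 -> drop (> snap)
Collected: [(5, 5), (9, 3)]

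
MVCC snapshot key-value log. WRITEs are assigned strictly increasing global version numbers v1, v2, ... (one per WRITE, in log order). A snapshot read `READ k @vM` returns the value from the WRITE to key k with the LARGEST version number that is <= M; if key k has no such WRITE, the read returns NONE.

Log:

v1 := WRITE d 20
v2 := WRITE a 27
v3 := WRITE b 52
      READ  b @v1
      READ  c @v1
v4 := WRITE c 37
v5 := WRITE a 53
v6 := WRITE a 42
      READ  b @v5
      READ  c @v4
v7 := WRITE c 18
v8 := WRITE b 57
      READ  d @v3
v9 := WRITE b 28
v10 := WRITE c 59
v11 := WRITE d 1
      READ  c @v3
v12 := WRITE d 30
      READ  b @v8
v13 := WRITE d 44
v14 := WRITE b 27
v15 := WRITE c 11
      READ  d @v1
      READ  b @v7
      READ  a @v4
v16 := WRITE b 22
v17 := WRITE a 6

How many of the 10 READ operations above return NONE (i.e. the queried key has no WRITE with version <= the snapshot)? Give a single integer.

Answer: 3

Derivation:
v1: WRITE d=20  (d history now [(1, 20)])
v2: WRITE a=27  (a history now [(2, 27)])
v3: WRITE b=52  (b history now [(3, 52)])
READ b @v1: history=[(3, 52)] -> no version <= 1 -> NONE
READ c @v1: history=[] -> no version <= 1 -> NONE
v4: WRITE c=37  (c history now [(4, 37)])
v5: WRITE a=53  (a history now [(2, 27), (5, 53)])
v6: WRITE a=42  (a history now [(2, 27), (5, 53), (6, 42)])
READ b @v5: history=[(3, 52)] -> pick v3 -> 52
READ c @v4: history=[(4, 37)] -> pick v4 -> 37
v7: WRITE c=18  (c history now [(4, 37), (7, 18)])
v8: WRITE b=57  (b history now [(3, 52), (8, 57)])
READ d @v3: history=[(1, 20)] -> pick v1 -> 20
v9: WRITE b=28  (b history now [(3, 52), (8, 57), (9, 28)])
v10: WRITE c=59  (c history now [(4, 37), (7, 18), (10, 59)])
v11: WRITE d=1  (d history now [(1, 20), (11, 1)])
READ c @v3: history=[(4, 37), (7, 18), (10, 59)] -> no version <= 3 -> NONE
v12: WRITE d=30  (d history now [(1, 20), (11, 1), (12, 30)])
READ b @v8: history=[(3, 52), (8, 57), (9, 28)] -> pick v8 -> 57
v13: WRITE d=44  (d history now [(1, 20), (11, 1), (12, 30), (13, 44)])
v14: WRITE b=27  (b history now [(3, 52), (8, 57), (9, 28), (14, 27)])
v15: WRITE c=11  (c history now [(4, 37), (7, 18), (10, 59), (15, 11)])
READ d @v1: history=[(1, 20), (11, 1), (12, 30), (13, 44)] -> pick v1 -> 20
READ b @v7: history=[(3, 52), (8, 57), (9, 28), (14, 27)] -> pick v3 -> 52
READ a @v4: history=[(2, 27), (5, 53), (6, 42)] -> pick v2 -> 27
v16: WRITE b=22  (b history now [(3, 52), (8, 57), (9, 28), (14, 27), (16, 22)])
v17: WRITE a=6  (a history now [(2, 27), (5, 53), (6, 42), (17, 6)])
Read results in order: ['NONE', 'NONE', '52', '37', '20', 'NONE', '57', '20', '52', '27']
NONE count = 3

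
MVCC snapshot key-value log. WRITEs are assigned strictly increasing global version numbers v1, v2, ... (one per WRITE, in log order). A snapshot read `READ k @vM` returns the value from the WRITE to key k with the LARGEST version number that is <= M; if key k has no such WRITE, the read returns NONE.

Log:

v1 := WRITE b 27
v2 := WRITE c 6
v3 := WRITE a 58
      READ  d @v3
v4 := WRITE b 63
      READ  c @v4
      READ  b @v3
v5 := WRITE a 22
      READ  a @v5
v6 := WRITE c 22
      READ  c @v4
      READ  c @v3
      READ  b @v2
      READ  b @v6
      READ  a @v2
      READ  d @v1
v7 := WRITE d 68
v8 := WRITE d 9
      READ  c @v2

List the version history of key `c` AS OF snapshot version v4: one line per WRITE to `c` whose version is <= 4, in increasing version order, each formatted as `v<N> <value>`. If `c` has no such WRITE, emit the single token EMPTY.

Answer: v2 6

Derivation:
Scan writes for key=c with version <= 4:
  v1 WRITE b 27 -> skip
  v2 WRITE c 6 -> keep
  v3 WRITE a 58 -> skip
  v4 WRITE b 63 -> skip
  v5 WRITE a 22 -> skip
  v6 WRITE c 22 -> drop (> snap)
  v7 WRITE d 68 -> skip
  v8 WRITE d 9 -> skip
Collected: [(2, 6)]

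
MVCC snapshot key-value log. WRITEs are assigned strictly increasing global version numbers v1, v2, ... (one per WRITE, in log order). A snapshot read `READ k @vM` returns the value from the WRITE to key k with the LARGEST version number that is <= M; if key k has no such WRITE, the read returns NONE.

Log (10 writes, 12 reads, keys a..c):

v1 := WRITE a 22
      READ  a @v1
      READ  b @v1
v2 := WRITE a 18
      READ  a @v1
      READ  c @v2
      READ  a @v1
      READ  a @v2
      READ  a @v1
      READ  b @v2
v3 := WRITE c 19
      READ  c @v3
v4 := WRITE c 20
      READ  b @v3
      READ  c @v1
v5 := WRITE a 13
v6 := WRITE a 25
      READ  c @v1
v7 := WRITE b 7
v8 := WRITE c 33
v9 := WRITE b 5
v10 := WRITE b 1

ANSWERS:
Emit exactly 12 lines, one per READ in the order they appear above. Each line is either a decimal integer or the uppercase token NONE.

v1: WRITE a=22  (a history now [(1, 22)])
READ a @v1: history=[(1, 22)] -> pick v1 -> 22
READ b @v1: history=[] -> no version <= 1 -> NONE
v2: WRITE a=18  (a history now [(1, 22), (2, 18)])
READ a @v1: history=[(1, 22), (2, 18)] -> pick v1 -> 22
READ c @v2: history=[] -> no version <= 2 -> NONE
READ a @v1: history=[(1, 22), (2, 18)] -> pick v1 -> 22
READ a @v2: history=[(1, 22), (2, 18)] -> pick v2 -> 18
READ a @v1: history=[(1, 22), (2, 18)] -> pick v1 -> 22
READ b @v2: history=[] -> no version <= 2 -> NONE
v3: WRITE c=19  (c history now [(3, 19)])
READ c @v3: history=[(3, 19)] -> pick v3 -> 19
v4: WRITE c=20  (c history now [(3, 19), (4, 20)])
READ b @v3: history=[] -> no version <= 3 -> NONE
READ c @v1: history=[(3, 19), (4, 20)] -> no version <= 1 -> NONE
v5: WRITE a=13  (a history now [(1, 22), (2, 18), (5, 13)])
v6: WRITE a=25  (a history now [(1, 22), (2, 18), (5, 13), (6, 25)])
READ c @v1: history=[(3, 19), (4, 20)] -> no version <= 1 -> NONE
v7: WRITE b=7  (b history now [(7, 7)])
v8: WRITE c=33  (c history now [(3, 19), (4, 20), (8, 33)])
v9: WRITE b=5  (b history now [(7, 7), (9, 5)])
v10: WRITE b=1  (b history now [(7, 7), (9, 5), (10, 1)])

Answer: 22
NONE
22
NONE
22
18
22
NONE
19
NONE
NONE
NONE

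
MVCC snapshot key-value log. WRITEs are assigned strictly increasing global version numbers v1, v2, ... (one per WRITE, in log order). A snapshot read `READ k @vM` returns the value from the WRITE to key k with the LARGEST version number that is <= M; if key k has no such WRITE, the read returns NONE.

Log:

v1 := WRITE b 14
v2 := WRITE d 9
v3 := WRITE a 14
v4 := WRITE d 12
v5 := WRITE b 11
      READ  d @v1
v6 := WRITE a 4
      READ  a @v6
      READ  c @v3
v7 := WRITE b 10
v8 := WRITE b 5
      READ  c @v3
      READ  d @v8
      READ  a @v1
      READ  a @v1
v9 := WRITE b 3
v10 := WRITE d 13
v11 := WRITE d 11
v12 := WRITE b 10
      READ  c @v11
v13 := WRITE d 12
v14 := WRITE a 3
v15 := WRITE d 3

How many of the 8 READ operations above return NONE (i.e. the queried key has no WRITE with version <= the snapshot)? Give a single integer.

v1: WRITE b=14  (b history now [(1, 14)])
v2: WRITE d=9  (d history now [(2, 9)])
v3: WRITE a=14  (a history now [(3, 14)])
v4: WRITE d=12  (d history now [(2, 9), (4, 12)])
v5: WRITE b=11  (b history now [(1, 14), (5, 11)])
READ d @v1: history=[(2, 9), (4, 12)] -> no version <= 1 -> NONE
v6: WRITE a=4  (a history now [(3, 14), (6, 4)])
READ a @v6: history=[(3, 14), (6, 4)] -> pick v6 -> 4
READ c @v3: history=[] -> no version <= 3 -> NONE
v7: WRITE b=10  (b history now [(1, 14), (5, 11), (7, 10)])
v8: WRITE b=5  (b history now [(1, 14), (5, 11), (7, 10), (8, 5)])
READ c @v3: history=[] -> no version <= 3 -> NONE
READ d @v8: history=[(2, 9), (4, 12)] -> pick v4 -> 12
READ a @v1: history=[(3, 14), (6, 4)] -> no version <= 1 -> NONE
READ a @v1: history=[(3, 14), (6, 4)] -> no version <= 1 -> NONE
v9: WRITE b=3  (b history now [(1, 14), (5, 11), (7, 10), (8, 5), (9, 3)])
v10: WRITE d=13  (d history now [(2, 9), (4, 12), (10, 13)])
v11: WRITE d=11  (d history now [(2, 9), (4, 12), (10, 13), (11, 11)])
v12: WRITE b=10  (b history now [(1, 14), (5, 11), (7, 10), (8, 5), (9, 3), (12, 10)])
READ c @v11: history=[] -> no version <= 11 -> NONE
v13: WRITE d=12  (d history now [(2, 9), (4, 12), (10, 13), (11, 11), (13, 12)])
v14: WRITE a=3  (a history now [(3, 14), (6, 4), (14, 3)])
v15: WRITE d=3  (d history now [(2, 9), (4, 12), (10, 13), (11, 11), (13, 12), (15, 3)])
Read results in order: ['NONE', '4', 'NONE', 'NONE', '12', 'NONE', 'NONE', 'NONE']
NONE count = 6

Answer: 6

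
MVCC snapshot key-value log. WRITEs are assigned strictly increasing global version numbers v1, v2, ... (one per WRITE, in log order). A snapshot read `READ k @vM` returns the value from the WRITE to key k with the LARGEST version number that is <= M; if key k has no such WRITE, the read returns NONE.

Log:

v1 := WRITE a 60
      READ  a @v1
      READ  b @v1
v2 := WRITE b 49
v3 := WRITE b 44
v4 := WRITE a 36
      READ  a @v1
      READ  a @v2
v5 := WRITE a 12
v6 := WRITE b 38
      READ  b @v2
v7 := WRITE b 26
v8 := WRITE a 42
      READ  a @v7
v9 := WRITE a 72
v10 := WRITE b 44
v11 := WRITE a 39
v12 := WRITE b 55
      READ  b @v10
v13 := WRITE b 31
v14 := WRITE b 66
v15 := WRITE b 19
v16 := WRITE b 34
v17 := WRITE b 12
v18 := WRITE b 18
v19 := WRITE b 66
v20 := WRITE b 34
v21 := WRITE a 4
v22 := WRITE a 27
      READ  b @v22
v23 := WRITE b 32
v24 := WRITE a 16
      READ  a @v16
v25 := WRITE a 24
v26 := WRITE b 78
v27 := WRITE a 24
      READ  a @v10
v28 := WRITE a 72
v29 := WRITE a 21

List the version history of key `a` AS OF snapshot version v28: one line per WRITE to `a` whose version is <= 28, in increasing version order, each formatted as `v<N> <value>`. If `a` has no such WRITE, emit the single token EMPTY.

Scan writes for key=a with version <= 28:
  v1 WRITE a 60 -> keep
  v2 WRITE b 49 -> skip
  v3 WRITE b 44 -> skip
  v4 WRITE a 36 -> keep
  v5 WRITE a 12 -> keep
  v6 WRITE b 38 -> skip
  v7 WRITE b 26 -> skip
  v8 WRITE a 42 -> keep
  v9 WRITE a 72 -> keep
  v10 WRITE b 44 -> skip
  v11 WRITE a 39 -> keep
  v12 WRITE b 55 -> skip
  v13 WRITE b 31 -> skip
  v14 WRITE b 66 -> skip
  v15 WRITE b 19 -> skip
  v16 WRITE b 34 -> skip
  v17 WRITE b 12 -> skip
  v18 WRITE b 18 -> skip
  v19 WRITE b 66 -> skip
  v20 WRITE b 34 -> skip
  v21 WRITE a 4 -> keep
  v22 WRITE a 27 -> keep
  v23 WRITE b 32 -> skip
  v24 WRITE a 16 -> keep
  v25 WRITE a 24 -> keep
  v26 WRITE b 78 -> skip
  v27 WRITE a 24 -> keep
  v28 WRITE a 72 -> keep
  v29 WRITE a 21 -> drop (> snap)
Collected: [(1, 60), (4, 36), (5, 12), (8, 42), (9, 72), (11, 39), (21, 4), (22, 27), (24, 16), (25, 24), (27, 24), (28, 72)]

Answer: v1 60
v4 36
v5 12
v8 42
v9 72
v11 39
v21 4
v22 27
v24 16
v25 24
v27 24
v28 72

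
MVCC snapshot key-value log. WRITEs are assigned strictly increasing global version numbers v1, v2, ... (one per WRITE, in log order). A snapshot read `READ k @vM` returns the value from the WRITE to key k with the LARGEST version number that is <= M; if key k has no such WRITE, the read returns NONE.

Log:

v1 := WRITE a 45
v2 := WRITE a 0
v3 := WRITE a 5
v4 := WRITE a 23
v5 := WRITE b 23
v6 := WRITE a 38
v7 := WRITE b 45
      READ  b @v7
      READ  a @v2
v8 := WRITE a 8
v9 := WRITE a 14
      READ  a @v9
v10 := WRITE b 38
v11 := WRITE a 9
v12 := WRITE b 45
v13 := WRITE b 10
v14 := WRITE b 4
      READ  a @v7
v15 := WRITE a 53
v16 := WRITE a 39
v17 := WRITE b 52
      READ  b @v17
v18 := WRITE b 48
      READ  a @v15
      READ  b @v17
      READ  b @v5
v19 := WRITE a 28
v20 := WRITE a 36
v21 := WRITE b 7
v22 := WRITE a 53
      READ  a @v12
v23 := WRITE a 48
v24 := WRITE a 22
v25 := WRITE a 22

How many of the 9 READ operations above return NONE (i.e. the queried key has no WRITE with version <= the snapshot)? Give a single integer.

v1: WRITE a=45  (a history now [(1, 45)])
v2: WRITE a=0  (a history now [(1, 45), (2, 0)])
v3: WRITE a=5  (a history now [(1, 45), (2, 0), (3, 5)])
v4: WRITE a=23  (a history now [(1, 45), (2, 0), (3, 5), (4, 23)])
v5: WRITE b=23  (b history now [(5, 23)])
v6: WRITE a=38  (a history now [(1, 45), (2, 0), (3, 5), (4, 23), (6, 38)])
v7: WRITE b=45  (b history now [(5, 23), (7, 45)])
READ b @v7: history=[(5, 23), (7, 45)] -> pick v7 -> 45
READ a @v2: history=[(1, 45), (2, 0), (3, 5), (4, 23), (6, 38)] -> pick v2 -> 0
v8: WRITE a=8  (a history now [(1, 45), (2, 0), (3, 5), (4, 23), (6, 38), (8, 8)])
v9: WRITE a=14  (a history now [(1, 45), (2, 0), (3, 5), (4, 23), (6, 38), (8, 8), (9, 14)])
READ a @v9: history=[(1, 45), (2, 0), (3, 5), (4, 23), (6, 38), (8, 8), (9, 14)] -> pick v9 -> 14
v10: WRITE b=38  (b history now [(5, 23), (7, 45), (10, 38)])
v11: WRITE a=9  (a history now [(1, 45), (2, 0), (3, 5), (4, 23), (6, 38), (8, 8), (9, 14), (11, 9)])
v12: WRITE b=45  (b history now [(5, 23), (7, 45), (10, 38), (12, 45)])
v13: WRITE b=10  (b history now [(5, 23), (7, 45), (10, 38), (12, 45), (13, 10)])
v14: WRITE b=4  (b history now [(5, 23), (7, 45), (10, 38), (12, 45), (13, 10), (14, 4)])
READ a @v7: history=[(1, 45), (2, 0), (3, 5), (4, 23), (6, 38), (8, 8), (9, 14), (11, 9)] -> pick v6 -> 38
v15: WRITE a=53  (a history now [(1, 45), (2, 0), (3, 5), (4, 23), (6, 38), (8, 8), (9, 14), (11, 9), (15, 53)])
v16: WRITE a=39  (a history now [(1, 45), (2, 0), (3, 5), (4, 23), (6, 38), (8, 8), (9, 14), (11, 9), (15, 53), (16, 39)])
v17: WRITE b=52  (b history now [(5, 23), (7, 45), (10, 38), (12, 45), (13, 10), (14, 4), (17, 52)])
READ b @v17: history=[(5, 23), (7, 45), (10, 38), (12, 45), (13, 10), (14, 4), (17, 52)] -> pick v17 -> 52
v18: WRITE b=48  (b history now [(5, 23), (7, 45), (10, 38), (12, 45), (13, 10), (14, 4), (17, 52), (18, 48)])
READ a @v15: history=[(1, 45), (2, 0), (3, 5), (4, 23), (6, 38), (8, 8), (9, 14), (11, 9), (15, 53), (16, 39)] -> pick v15 -> 53
READ b @v17: history=[(5, 23), (7, 45), (10, 38), (12, 45), (13, 10), (14, 4), (17, 52), (18, 48)] -> pick v17 -> 52
READ b @v5: history=[(5, 23), (7, 45), (10, 38), (12, 45), (13, 10), (14, 4), (17, 52), (18, 48)] -> pick v5 -> 23
v19: WRITE a=28  (a history now [(1, 45), (2, 0), (3, 5), (4, 23), (6, 38), (8, 8), (9, 14), (11, 9), (15, 53), (16, 39), (19, 28)])
v20: WRITE a=36  (a history now [(1, 45), (2, 0), (3, 5), (4, 23), (6, 38), (8, 8), (9, 14), (11, 9), (15, 53), (16, 39), (19, 28), (20, 36)])
v21: WRITE b=7  (b history now [(5, 23), (7, 45), (10, 38), (12, 45), (13, 10), (14, 4), (17, 52), (18, 48), (21, 7)])
v22: WRITE a=53  (a history now [(1, 45), (2, 0), (3, 5), (4, 23), (6, 38), (8, 8), (9, 14), (11, 9), (15, 53), (16, 39), (19, 28), (20, 36), (22, 53)])
READ a @v12: history=[(1, 45), (2, 0), (3, 5), (4, 23), (6, 38), (8, 8), (9, 14), (11, 9), (15, 53), (16, 39), (19, 28), (20, 36), (22, 53)] -> pick v11 -> 9
v23: WRITE a=48  (a history now [(1, 45), (2, 0), (3, 5), (4, 23), (6, 38), (8, 8), (9, 14), (11, 9), (15, 53), (16, 39), (19, 28), (20, 36), (22, 53), (23, 48)])
v24: WRITE a=22  (a history now [(1, 45), (2, 0), (3, 5), (4, 23), (6, 38), (8, 8), (9, 14), (11, 9), (15, 53), (16, 39), (19, 28), (20, 36), (22, 53), (23, 48), (24, 22)])
v25: WRITE a=22  (a history now [(1, 45), (2, 0), (3, 5), (4, 23), (6, 38), (8, 8), (9, 14), (11, 9), (15, 53), (16, 39), (19, 28), (20, 36), (22, 53), (23, 48), (24, 22), (25, 22)])
Read results in order: ['45', '0', '14', '38', '52', '53', '52', '23', '9']
NONE count = 0

Answer: 0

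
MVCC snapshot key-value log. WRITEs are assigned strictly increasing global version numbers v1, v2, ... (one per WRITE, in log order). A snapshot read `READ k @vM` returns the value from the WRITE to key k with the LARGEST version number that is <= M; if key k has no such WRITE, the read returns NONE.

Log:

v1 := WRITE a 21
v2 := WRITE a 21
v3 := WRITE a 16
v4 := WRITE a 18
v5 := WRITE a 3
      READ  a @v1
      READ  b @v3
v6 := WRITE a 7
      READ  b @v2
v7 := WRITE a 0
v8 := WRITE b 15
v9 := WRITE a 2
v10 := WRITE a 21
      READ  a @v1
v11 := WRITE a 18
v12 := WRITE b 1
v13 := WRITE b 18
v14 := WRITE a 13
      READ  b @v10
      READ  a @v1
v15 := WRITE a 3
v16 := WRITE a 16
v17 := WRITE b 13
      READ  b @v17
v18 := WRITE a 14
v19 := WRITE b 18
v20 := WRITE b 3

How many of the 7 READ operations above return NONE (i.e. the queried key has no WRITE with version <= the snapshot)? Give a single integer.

Answer: 2

Derivation:
v1: WRITE a=21  (a history now [(1, 21)])
v2: WRITE a=21  (a history now [(1, 21), (2, 21)])
v3: WRITE a=16  (a history now [(1, 21), (2, 21), (3, 16)])
v4: WRITE a=18  (a history now [(1, 21), (2, 21), (3, 16), (4, 18)])
v5: WRITE a=3  (a history now [(1, 21), (2, 21), (3, 16), (4, 18), (5, 3)])
READ a @v1: history=[(1, 21), (2, 21), (3, 16), (4, 18), (5, 3)] -> pick v1 -> 21
READ b @v3: history=[] -> no version <= 3 -> NONE
v6: WRITE a=7  (a history now [(1, 21), (2, 21), (3, 16), (4, 18), (5, 3), (6, 7)])
READ b @v2: history=[] -> no version <= 2 -> NONE
v7: WRITE a=0  (a history now [(1, 21), (2, 21), (3, 16), (4, 18), (5, 3), (6, 7), (7, 0)])
v8: WRITE b=15  (b history now [(8, 15)])
v9: WRITE a=2  (a history now [(1, 21), (2, 21), (3, 16), (4, 18), (5, 3), (6, 7), (7, 0), (9, 2)])
v10: WRITE a=21  (a history now [(1, 21), (2, 21), (3, 16), (4, 18), (5, 3), (6, 7), (7, 0), (9, 2), (10, 21)])
READ a @v1: history=[(1, 21), (2, 21), (3, 16), (4, 18), (5, 3), (6, 7), (7, 0), (9, 2), (10, 21)] -> pick v1 -> 21
v11: WRITE a=18  (a history now [(1, 21), (2, 21), (3, 16), (4, 18), (5, 3), (6, 7), (7, 0), (9, 2), (10, 21), (11, 18)])
v12: WRITE b=1  (b history now [(8, 15), (12, 1)])
v13: WRITE b=18  (b history now [(8, 15), (12, 1), (13, 18)])
v14: WRITE a=13  (a history now [(1, 21), (2, 21), (3, 16), (4, 18), (5, 3), (6, 7), (7, 0), (9, 2), (10, 21), (11, 18), (14, 13)])
READ b @v10: history=[(8, 15), (12, 1), (13, 18)] -> pick v8 -> 15
READ a @v1: history=[(1, 21), (2, 21), (3, 16), (4, 18), (5, 3), (6, 7), (7, 0), (9, 2), (10, 21), (11, 18), (14, 13)] -> pick v1 -> 21
v15: WRITE a=3  (a history now [(1, 21), (2, 21), (3, 16), (4, 18), (5, 3), (6, 7), (7, 0), (9, 2), (10, 21), (11, 18), (14, 13), (15, 3)])
v16: WRITE a=16  (a history now [(1, 21), (2, 21), (3, 16), (4, 18), (5, 3), (6, 7), (7, 0), (9, 2), (10, 21), (11, 18), (14, 13), (15, 3), (16, 16)])
v17: WRITE b=13  (b history now [(8, 15), (12, 1), (13, 18), (17, 13)])
READ b @v17: history=[(8, 15), (12, 1), (13, 18), (17, 13)] -> pick v17 -> 13
v18: WRITE a=14  (a history now [(1, 21), (2, 21), (3, 16), (4, 18), (5, 3), (6, 7), (7, 0), (9, 2), (10, 21), (11, 18), (14, 13), (15, 3), (16, 16), (18, 14)])
v19: WRITE b=18  (b history now [(8, 15), (12, 1), (13, 18), (17, 13), (19, 18)])
v20: WRITE b=3  (b history now [(8, 15), (12, 1), (13, 18), (17, 13), (19, 18), (20, 3)])
Read results in order: ['21', 'NONE', 'NONE', '21', '15', '21', '13']
NONE count = 2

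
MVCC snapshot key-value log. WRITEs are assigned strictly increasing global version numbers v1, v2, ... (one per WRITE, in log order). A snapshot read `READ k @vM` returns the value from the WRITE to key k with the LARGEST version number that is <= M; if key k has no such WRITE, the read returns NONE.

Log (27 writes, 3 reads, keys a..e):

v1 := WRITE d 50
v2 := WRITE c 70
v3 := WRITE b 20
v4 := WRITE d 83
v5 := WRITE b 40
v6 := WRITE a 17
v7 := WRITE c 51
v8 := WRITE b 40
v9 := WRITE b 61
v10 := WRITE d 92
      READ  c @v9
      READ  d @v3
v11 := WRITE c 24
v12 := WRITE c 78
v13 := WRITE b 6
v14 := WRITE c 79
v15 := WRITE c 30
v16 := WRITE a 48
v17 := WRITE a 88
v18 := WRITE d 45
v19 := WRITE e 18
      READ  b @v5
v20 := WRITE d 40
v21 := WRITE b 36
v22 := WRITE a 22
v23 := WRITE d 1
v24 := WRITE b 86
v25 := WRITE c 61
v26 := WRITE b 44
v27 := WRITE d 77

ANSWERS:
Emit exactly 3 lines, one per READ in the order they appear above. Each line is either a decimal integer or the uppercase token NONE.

Answer: 51
50
40

Derivation:
v1: WRITE d=50  (d history now [(1, 50)])
v2: WRITE c=70  (c history now [(2, 70)])
v3: WRITE b=20  (b history now [(3, 20)])
v4: WRITE d=83  (d history now [(1, 50), (4, 83)])
v5: WRITE b=40  (b history now [(3, 20), (5, 40)])
v6: WRITE a=17  (a history now [(6, 17)])
v7: WRITE c=51  (c history now [(2, 70), (7, 51)])
v8: WRITE b=40  (b history now [(3, 20), (5, 40), (8, 40)])
v9: WRITE b=61  (b history now [(3, 20), (5, 40), (8, 40), (9, 61)])
v10: WRITE d=92  (d history now [(1, 50), (4, 83), (10, 92)])
READ c @v9: history=[(2, 70), (7, 51)] -> pick v7 -> 51
READ d @v3: history=[(1, 50), (4, 83), (10, 92)] -> pick v1 -> 50
v11: WRITE c=24  (c history now [(2, 70), (7, 51), (11, 24)])
v12: WRITE c=78  (c history now [(2, 70), (7, 51), (11, 24), (12, 78)])
v13: WRITE b=6  (b history now [(3, 20), (5, 40), (8, 40), (9, 61), (13, 6)])
v14: WRITE c=79  (c history now [(2, 70), (7, 51), (11, 24), (12, 78), (14, 79)])
v15: WRITE c=30  (c history now [(2, 70), (7, 51), (11, 24), (12, 78), (14, 79), (15, 30)])
v16: WRITE a=48  (a history now [(6, 17), (16, 48)])
v17: WRITE a=88  (a history now [(6, 17), (16, 48), (17, 88)])
v18: WRITE d=45  (d history now [(1, 50), (4, 83), (10, 92), (18, 45)])
v19: WRITE e=18  (e history now [(19, 18)])
READ b @v5: history=[(3, 20), (5, 40), (8, 40), (9, 61), (13, 6)] -> pick v5 -> 40
v20: WRITE d=40  (d history now [(1, 50), (4, 83), (10, 92), (18, 45), (20, 40)])
v21: WRITE b=36  (b history now [(3, 20), (5, 40), (8, 40), (9, 61), (13, 6), (21, 36)])
v22: WRITE a=22  (a history now [(6, 17), (16, 48), (17, 88), (22, 22)])
v23: WRITE d=1  (d history now [(1, 50), (4, 83), (10, 92), (18, 45), (20, 40), (23, 1)])
v24: WRITE b=86  (b history now [(3, 20), (5, 40), (8, 40), (9, 61), (13, 6), (21, 36), (24, 86)])
v25: WRITE c=61  (c history now [(2, 70), (7, 51), (11, 24), (12, 78), (14, 79), (15, 30), (25, 61)])
v26: WRITE b=44  (b history now [(3, 20), (5, 40), (8, 40), (9, 61), (13, 6), (21, 36), (24, 86), (26, 44)])
v27: WRITE d=77  (d history now [(1, 50), (4, 83), (10, 92), (18, 45), (20, 40), (23, 1), (27, 77)])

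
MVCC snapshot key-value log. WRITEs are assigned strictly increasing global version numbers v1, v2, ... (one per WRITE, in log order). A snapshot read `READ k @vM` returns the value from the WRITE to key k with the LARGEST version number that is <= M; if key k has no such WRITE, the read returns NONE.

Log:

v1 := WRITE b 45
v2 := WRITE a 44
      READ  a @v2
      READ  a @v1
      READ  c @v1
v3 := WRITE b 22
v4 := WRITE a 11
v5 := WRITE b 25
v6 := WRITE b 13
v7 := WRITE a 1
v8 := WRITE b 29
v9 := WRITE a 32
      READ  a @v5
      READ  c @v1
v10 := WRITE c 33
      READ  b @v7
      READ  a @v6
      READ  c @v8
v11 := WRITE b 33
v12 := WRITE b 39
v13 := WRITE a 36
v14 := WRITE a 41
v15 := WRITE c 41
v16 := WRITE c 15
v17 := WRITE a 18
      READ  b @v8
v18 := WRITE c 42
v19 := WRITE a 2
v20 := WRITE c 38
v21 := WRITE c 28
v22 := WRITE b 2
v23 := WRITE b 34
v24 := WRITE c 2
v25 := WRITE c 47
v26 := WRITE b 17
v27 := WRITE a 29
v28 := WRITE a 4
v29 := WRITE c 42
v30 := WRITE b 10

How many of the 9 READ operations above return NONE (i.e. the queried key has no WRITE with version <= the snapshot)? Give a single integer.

Answer: 4

Derivation:
v1: WRITE b=45  (b history now [(1, 45)])
v2: WRITE a=44  (a history now [(2, 44)])
READ a @v2: history=[(2, 44)] -> pick v2 -> 44
READ a @v1: history=[(2, 44)] -> no version <= 1 -> NONE
READ c @v1: history=[] -> no version <= 1 -> NONE
v3: WRITE b=22  (b history now [(1, 45), (3, 22)])
v4: WRITE a=11  (a history now [(2, 44), (4, 11)])
v5: WRITE b=25  (b history now [(1, 45), (3, 22), (5, 25)])
v6: WRITE b=13  (b history now [(1, 45), (3, 22), (5, 25), (6, 13)])
v7: WRITE a=1  (a history now [(2, 44), (4, 11), (7, 1)])
v8: WRITE b=29  (b history now [(1, 45), (3, 22), (5, 25), (6, 13), (8, 29)])
v9: WRITE a=32  (a history now [(2, 44), (4, 11), (7, 1), (9, 32)])
READ a @v5: history=[(2, 44), (4, 11), (7, 1), (9, 32)] -> pick v4 -> 11
READ c @v1: history=[] -> no version <= 1 -> NONE
v10: WRITE c=33  (c history now [(10, 33)])
READ b @v7: history=[(1, 45), (3, 22), (5, 25), (6, 13), (8, 29)] -> pick v6 -> 13
READ a @v6: history=[(2, 44), (4, 11), (7, 1), (9, 32)] -> pick v4 -> 11
READ c @v8: history=[(10, 33)] -> no version <= 8 -> NONE
v11: WRITE b=33  (b history now [(1, 45), (3, 22), (5, 25), (6, 13), (8, 29), (11, 33)])
v12: WRITE b=39  (b history now [(1, 45), (3, 22), (5, 25), (6, 13), (8, 29), (11, 33), (12, 39)])
v13: WRITE a=36  (a history now [(2, 44), (4, 11), (7, 1), (9, 32), (13, 36)])
v14: WRITE a=41  (a history now [(2, 44), (4, 11), (7, 1), (9, 32), (13, 36), (14, 41)])
v15: WRITE c=41  (c history now [(10, 33), (15, 41)])
v16: WRITE c=15  (c history now [(10, 33), (15, 41), (16, 15)])
v17: WRITE a=18  (a history now [(2, 44), (4, 11), (7, 1), (9, 32), (13, 36), (14, 41), (17, 18)])
READ b @v8: history=[(1, 45), (3, 22), (5, 25), (6, 13), (8, 29), (11, 33), (12, 39)] -> pick v8 -> 29
v18: WRITE c=42  (c history now [(10, 33), (15, 41), (16, 15), (18, 42)])
v19: WRITE a=2  (a history now [(2, 44), (4, 11), (7, 1), (9, 32), (13, 36), (14, 41), (17, 18), (19, 2)])
v20: WRITE c=38  (c history now [(10, 33), (15, 41), (16, 15), (18, 42), (20, 38)])
v21: WRITE c=28  (c history now [(10, 33), (15, 41), (16, 15), (18, 42), (20, 38), (21, 28)])
v22: WRITE b=2  (b history now [(1, 45), (3, 22), (5, 25), (6, 13), (8, 29), (11, 33), (12, 39), (22, 2)])
v23: WRITE b=34  (b history now [(1, 45), (3, 22), (5, 25), (6, 13), (8, 29), (11, 33), (12, 39), (22, 2), (23, 34)])
v24: WRITE c=2  (c history now [(10, 33), (15, 41), (16, 15), (18, 42), (20, 38), (21, 28), (24, 2)])
v25: WRITE c=47  (c history now [(10, 33), (15, 41), (16, 15), (18, 42), (20, 38), (21, 28), (24, 2), (25, 47)])
v26: WRITE b=17  (b history now [(1, 45), (3, 22), (5, 25), (6, 13), (8, 29), (11, 33), (12, 39), (22, 2), (23, 34), (26, 17)])
v27: WRITE a=29  (a history now [(2, 44), (4, 11), (7, 1), (9, 32), (13, 36), (14, 41), (17, 18), (19, 2), (27, 29)])
v28: WRITE a=4  (a history now [(2, 44), (4, 11), (7, 1), (9, 32), (13, 36), (14, 41), (17, 18), (19, 2), (27, 29), (28, 4)])
v29: WRITE c=42  (c history now [(10, 33), (15, 41), (16, 15), (18, 42), (20, 38), (21, 28), (24, 2), (25, 47), (29, 42)])
v30: WRITE b=10  (b history now [(1, 45), (3, 22), (5, 25), (6, 13), (8, 29), (11, 33), (12, 39), (22, 2), (23, 34), (26, 17), (30, 10)])
Read results in order: ['44', 'NONE', 'NONE', '11', 'NONE', '13', '11', 'NONE', '29']
NONE count = 4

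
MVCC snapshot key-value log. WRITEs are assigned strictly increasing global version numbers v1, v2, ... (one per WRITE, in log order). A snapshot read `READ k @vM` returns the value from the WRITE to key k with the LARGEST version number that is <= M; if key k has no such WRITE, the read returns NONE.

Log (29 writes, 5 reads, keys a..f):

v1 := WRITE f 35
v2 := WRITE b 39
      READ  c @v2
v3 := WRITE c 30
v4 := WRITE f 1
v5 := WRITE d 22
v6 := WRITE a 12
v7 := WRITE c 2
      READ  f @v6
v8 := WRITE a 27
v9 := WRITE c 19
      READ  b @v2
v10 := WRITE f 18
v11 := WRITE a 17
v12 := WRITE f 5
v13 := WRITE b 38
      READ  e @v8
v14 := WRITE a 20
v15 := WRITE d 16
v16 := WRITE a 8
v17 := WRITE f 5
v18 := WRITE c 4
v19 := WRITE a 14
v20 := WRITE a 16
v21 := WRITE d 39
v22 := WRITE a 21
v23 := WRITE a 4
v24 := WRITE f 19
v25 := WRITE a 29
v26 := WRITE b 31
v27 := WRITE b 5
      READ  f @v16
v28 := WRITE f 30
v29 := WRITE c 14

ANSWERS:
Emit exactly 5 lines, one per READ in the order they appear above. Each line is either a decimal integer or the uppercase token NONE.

v1: WRITE f=35  (f history now [(1, 35)])
v2: WRITE b=39  (b history now [(2, 39)])
READ c @v2: history=[] -> no version <= 2 -> NONE
v3: WRITE c=30  (c history now [(3, 30)])
v4: WRITE f=1  (f history now [(1, 35), (4, 1)])
v5: WRITE d=22  (d history now [(5, 22)])
v6: WRITE a=12  (a history now [(6, 12)])
v7: WRITE c=2  (c history now [(3, 30), (7, 2)])
READ f @v6: history=[(1, 35), (4, 1)] -> pick v4 -> 1
v8: WRITE a=27  (a history now [(6, 12), (8, 27)])
v9: WRITE c=19  (c history now [(3, 30), (7, 2), (9, 19)])
READ b @v2: history=[(2, 39)] -> pick v2 -> 39
v10: WRITE f=18  (f history now [(1, 35), (4, 1), (10, 18)])
v11: WRITE a=17  (a history now [(6, 12), (8, 27), (11, 17)])
v12: WRITE f=5  (f history now [(1, 35), (4, 1), (10, 18), (12, 5)])
v13: WRITE b=38  (b history now [(2, 39), (13, 38)])
READ e @v8: history=[] -> no version <= 8 -> NONE
v14: WRITE a=20  (a history now [(6, 12), (8, 27), (11, 17), (14, 20)])
v15: WRITE d=16  (d history now [(5, 22), (15, 16)])
v16: WRITE a=8  (a history now [(6, 12), (8, 27), (11, 17), (14, 20), (16, 8)])
v17: WRITE f=5  (f history now [(1, 35), (4, 1), (10, 18), (12, 5), (17, 5)])
v18: WRITE c=4  (c history now [(3, 30), (7, 2), (9, 19), (18, 4)])
v19: WRITE a=14  (a history now [(6, 12), (8, 27), (11, 17), (14, 20), (16, 8), (19, 14)])
v20: WRITE a=16  (a history now [(6, 12), (8, 27), (11, 17), (14, 20), (16, 8), (19, 14), (20, 16)])
v21: WRITE d=39  (d history now [(5, 22), (15, 16), (21, 39)])
v22: WRITE a=21  (a history now [(6, 12), (8, 27), (11, 17), (14, 20), (16, 8), (19, 14), (20, 16), (22, 21)])
v23: WRITE a=4  (a history now [(6, 12), (8, 27), (11, 17), (14, 20), (16, 8), (19, 14), (20, 16), (22, 21), (23, 4)])
v24: WRITE f=19  (f history now [(1, 35), (4, 1), (10, 18), (12, 5), (17, 5), (24, 19)])
v25: WRITE a=29  (a history now [(6, 12), (8, 27), (11, 17), (14, 20), (16, 8), (19, 14), (20, 16), (22, 21), (23, 4), (25, 29)])
v26: WRITE b=31  (b history now [(2, 39), (13, 38), (26, 31)])
v27: WRITE b=5  (b history now [(2, 39), (13, 38), (26, 31), (27, 5)])
READ f @v16: history=[(1, 35), (4, 1), (10, 18), (12, 5), (17, 5), (24, 19)] -> pick v12 -> 5
v28: WRITE f=30  (f history now [(1, 35), (4, 1), (10, 18), (12, 5), (17, 5), (24, 19), (28, 30)])
v29: WRITE c=14  (c history now [(3, 30), (7, 2), (9, 19), (18, 4), (29, 14)])

Answer: NONE
1
39
NONE
5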